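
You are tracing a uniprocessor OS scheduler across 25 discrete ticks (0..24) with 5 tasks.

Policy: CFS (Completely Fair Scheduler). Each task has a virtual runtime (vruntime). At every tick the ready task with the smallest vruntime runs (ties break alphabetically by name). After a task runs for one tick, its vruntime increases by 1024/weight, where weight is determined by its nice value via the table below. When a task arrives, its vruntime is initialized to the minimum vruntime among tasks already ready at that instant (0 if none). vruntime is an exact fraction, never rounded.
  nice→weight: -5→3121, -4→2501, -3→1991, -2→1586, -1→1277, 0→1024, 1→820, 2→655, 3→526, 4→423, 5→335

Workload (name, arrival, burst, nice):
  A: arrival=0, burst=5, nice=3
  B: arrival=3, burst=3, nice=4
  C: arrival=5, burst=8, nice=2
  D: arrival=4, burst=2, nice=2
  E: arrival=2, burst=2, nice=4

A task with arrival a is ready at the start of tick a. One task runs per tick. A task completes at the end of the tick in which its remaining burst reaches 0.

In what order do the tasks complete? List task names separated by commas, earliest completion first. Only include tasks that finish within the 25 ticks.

t=0: vr[A=0] → run A
t=1: vr[A=512/263] → run A
t=2: vr[A=1024/263 E=1024/263] → run A
t=3: vr[A=1536/263 B=1024/263 E=1024/263] → run B
t=4: vr[A=1536/263 B=702464/111249 D=1024/263 E=1024/263] → run D
t=5: vr[A=1536/263 B=702464/111249 C=1024/263 D=940032/172265 E=1024/263] → run C
t=6: vr[A=1536/263 B=702464/111249 C=940032/172265 D=940032/172265 E=1024/263] → run E
t=7: vr[A=1536/263 B=702464/111249 C=940032/172265 D=940032/172265 E=702464/111249] → run C
t=8: vr[A=1536/263 B=702464/111249 C=1209344/172265 D=940032/172265 E=702464/111249] → run D
t=9: vr[A=1536/263 B=702464/111249 C=1209344/172265 E=702464/111249] → run A
t=10: vr[A=2048/263 B=702464/111249 C=1209344/172265 E=702464/111249] → run B
t=11: vr[A=2048/263 B=971776/111249 C=1209344/172265 E=702464/111249] → run E
t=12: vr[A=2048/263 B=971776/111249 C=1209344/172265] → run C
t=13: vr[A=2048/263 B=971776/111249 C=1478656/172265] → run A
t=14: vr[B=971776/111249 C=1478656/172265] → run C
t=15: vr[B=971776/111249 C=1747968/172265] → run B
t=16: vr[C=1747968/172265] → run C
t=17: vr[C=403456/34453] → run C
t=18: vr[C=2286592/172265] → run C
t=19: vr[C=2555904/172265] → run C
t=20: (idle)
t=21: (idle)
t=22: (idle)
t=23: (idle)
t=24: (idle)

completion order = D, E, A, B, C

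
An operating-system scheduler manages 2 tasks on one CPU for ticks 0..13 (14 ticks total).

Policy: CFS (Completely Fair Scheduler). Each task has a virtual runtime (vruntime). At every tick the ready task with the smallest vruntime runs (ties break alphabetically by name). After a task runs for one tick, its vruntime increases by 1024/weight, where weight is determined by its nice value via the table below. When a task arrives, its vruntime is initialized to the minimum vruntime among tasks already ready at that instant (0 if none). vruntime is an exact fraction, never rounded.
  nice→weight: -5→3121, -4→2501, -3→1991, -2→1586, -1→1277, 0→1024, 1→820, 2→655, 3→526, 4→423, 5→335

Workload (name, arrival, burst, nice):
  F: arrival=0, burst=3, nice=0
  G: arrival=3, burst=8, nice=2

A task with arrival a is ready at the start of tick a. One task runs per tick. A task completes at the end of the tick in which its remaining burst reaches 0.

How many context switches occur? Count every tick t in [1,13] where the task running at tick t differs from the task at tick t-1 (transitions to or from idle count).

t=0: vr[F=0] → run F
t=1: vr[F=1] → run F
t=2: vr[F=2] → run F
t=3: vr[G=0] → run G
t=4: vr[G=1024/655] → run G
t=5: vr[G=2048/655] → run G
t=6: vr[G=3072/655] → run G
t=7: vr[G=4096/655] → run G
t=8: vr[G=1024/131] → run G
t=9: vr[G=6144/655] → run G
t=10: vr[G=7168/655] → run G
t=11: (idle)
t=12: (idle)
t=13: (idle)

context switches = 2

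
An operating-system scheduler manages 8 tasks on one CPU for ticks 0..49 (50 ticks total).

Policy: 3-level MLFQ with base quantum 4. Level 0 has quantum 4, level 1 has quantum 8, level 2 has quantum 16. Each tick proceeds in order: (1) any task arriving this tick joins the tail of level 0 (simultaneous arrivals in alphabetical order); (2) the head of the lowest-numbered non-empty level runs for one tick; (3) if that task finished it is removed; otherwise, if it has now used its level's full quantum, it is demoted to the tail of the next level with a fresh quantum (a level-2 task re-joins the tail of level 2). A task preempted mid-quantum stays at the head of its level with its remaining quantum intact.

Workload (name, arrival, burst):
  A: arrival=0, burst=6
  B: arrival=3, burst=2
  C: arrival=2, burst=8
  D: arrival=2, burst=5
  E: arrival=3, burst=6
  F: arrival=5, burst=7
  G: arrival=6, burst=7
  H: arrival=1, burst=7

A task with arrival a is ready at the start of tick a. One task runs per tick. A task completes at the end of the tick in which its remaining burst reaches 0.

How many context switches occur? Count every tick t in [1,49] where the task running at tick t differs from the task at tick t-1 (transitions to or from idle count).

context switches = 15

t=0: L0/L1/L2 = A/-/- → run A
t=1: L0/L1/L2 = AH/-/- → run A
t=2: L0/L1/L2 = AHCD/-/- → run A
t=3: L0/L1/L2 = AHCDBE/-/- → run A
t=4: L0/L1/L2 = HCDBE/A/- → run H
t=5: L0/L1/L2 = HCDBEF/A/- → run H
t=6: L0/L1/L2 = HCDBEFG/A/- → run H
t=7: L0/L1/L2 = HCDBEFG/A/- → run H
t=8: L0/L1/L2 = CDBEFG/AH/- → run C
t=9: L0/L1/L2 = CDBEFG/AH/- → run C
t=10: L0/L1/L2 = CDBEFG/AH/- → run C
t=11: L0/L1/L2 = CDBEFG/AH/- → run C
t=12: L0/L1/L2 = DBEFG/AHC/- → run D
t=13: L0/L1/L2 = DBEFG/AHC/- → run D
t=14: L0/L1/L2 = DBEFG/AHC/- → run D
t=15: L0/L1/L2 = DBEFG/AHC/- → run D
t=16: L0/L1/L2 = BEFG/AHCD/- → run B
t=17: L0/L1/L2 = BEFG/AHCD/- → run B
t=18: L0/L1/L2 = EFG/AHCD/- → run E
t=19: L0/L1/L2 = EFG/AHCD/- → run E
t=20: L0/L1/L2 = EFG/AHCD/- → run E
t=21: L0/L1/L2 = EFG/AHCD/- → run E
t=22: L0/L1/L2 = FG/AHCDE/- → run F
t=23: L0/L1/L2 = FG/AHCDE/- → run F
t=24: L0/L1/L2 = FG/AHCDE/- → run F
t=25: L0/L1/L2 = FG/AHCDE/- → run F
t=26: L0/L1/L2 = G/AHCDEF/- → run G
t=27: L0/L1/L2 = G/AHCDEF/- → run G
t=28: L0/L1/L2 = G/AHCDEF/- → run G
t=29: L0/L1/L2 = G/AHCDEF/- → run G
t=30: L0/L1/L2 = -/AHCDEFG/- → run A
t=31: L0/L1/L2 = -/AHCDEFG/- → run A
t=32: L0/L1/L2 = -/HCDEFG/- → run H
t=33: L0/L1/L2 = -/HCDEFG/- → run H
t=34: L0/L1/L2 = -/HCDEFG/- → run H
t=35: L0/L1/L2 = -/CDEFG/- → run C
t=36: L0/L1/L2 = -/CDEFG/- → run C
t=37: L0/L1/L2 = -/CDEFG/- → run C
t=38: L0/L1/L2 = -/CDEFG/- → run C
t=39: L0/L1/L2 = -/DEFG/- → run D
t=40: L0/L1/L2 = -/EFG/- → run E
t=41: L0/L1/L2 = -/EFG/- → run E
t=42: L0/L1/L2 = -/FG/- → run F
t=43: L0/L1/L2 = -/FG/- → run F
t=44: L0/L1/L2 = -/FG/- → run F
t=45: L0/L1/L2 = -/G/- → run G
t=46: L0/L1/L2 = -/G/- → run G
t=47: L0/L1/L2 = -/G/- → run G
t=48: (idle)
t=49: (idle)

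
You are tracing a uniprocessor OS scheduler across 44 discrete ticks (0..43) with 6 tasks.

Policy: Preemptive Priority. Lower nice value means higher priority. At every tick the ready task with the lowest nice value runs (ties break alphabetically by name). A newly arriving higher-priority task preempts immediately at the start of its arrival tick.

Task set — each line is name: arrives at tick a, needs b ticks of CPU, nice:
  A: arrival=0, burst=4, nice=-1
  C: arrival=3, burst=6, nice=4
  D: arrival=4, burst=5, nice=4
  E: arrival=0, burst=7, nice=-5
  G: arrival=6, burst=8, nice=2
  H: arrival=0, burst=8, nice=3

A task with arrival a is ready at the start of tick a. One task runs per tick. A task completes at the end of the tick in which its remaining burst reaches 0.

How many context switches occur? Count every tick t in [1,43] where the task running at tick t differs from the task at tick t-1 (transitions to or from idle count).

context switches = 6

t=0: ready={A,E,H} → run E
t=1: ready={A,E,H} → run E
t=2: ready={A,E,H} → run E
t=3: ready={A,C,E,H} → run E
t=4: ready={A,C,D,E,H} → run E
t=5: ready={A,C,D,E,H} → run E
t=6: ready={A,C,D,E,G,H} → run E
t=7: ready={A,C,D,G,H} → run A
t=8: ready={A,C,D,G,H} → run A
t=9: ready={A,C,D,G,H} → run A
t=10: ready={A,C,D,G,H} → run A
t=11: ready={C,D,G,H} → run G
t=12: ready={C,D,G,H} → run G
t=13: ready={C,D,G,H} → run G
t=14: ready={C,D,G,H} → run G
t=15: ready={C,D,G,H} → run G
t=16: ready={C,D,G,H} → run G
t=17: ready={C,D,G,H} → run G
t=18: ready={C,D,G,H} → run G
t=19: ready={C,D,H} → run H
t=20: ready={C,D,H} → run H
t=21: ready={C,D,H} → run H
t=22: ready={C,D,H} → run H
t=23: ready={C,D,H} → run H
t=24: ready={C,D,H} → run H
t=25: ready={C,D,H} → run H
t=26: ready={C,D,H} → run H
t=27: ready={C,D} → run C
t=28: ready={C,D} → run C
t=29: ready={C,D} → run C
t=30: ready={C,D} → run C
t=31: ready={C,D} → run C
t=32: ready={C,D} → run C
t=33: ready={D} → run D
t=34: ready={D} → run D
t=35: ready={D} → run D
t=36: ready={D} → run D
t=37: ready={D} → run D
t=38: (idle)
t=39: (idle)
t=40: (idle)
t=41: (idle)
t=42: (idle)
t=43: (idle)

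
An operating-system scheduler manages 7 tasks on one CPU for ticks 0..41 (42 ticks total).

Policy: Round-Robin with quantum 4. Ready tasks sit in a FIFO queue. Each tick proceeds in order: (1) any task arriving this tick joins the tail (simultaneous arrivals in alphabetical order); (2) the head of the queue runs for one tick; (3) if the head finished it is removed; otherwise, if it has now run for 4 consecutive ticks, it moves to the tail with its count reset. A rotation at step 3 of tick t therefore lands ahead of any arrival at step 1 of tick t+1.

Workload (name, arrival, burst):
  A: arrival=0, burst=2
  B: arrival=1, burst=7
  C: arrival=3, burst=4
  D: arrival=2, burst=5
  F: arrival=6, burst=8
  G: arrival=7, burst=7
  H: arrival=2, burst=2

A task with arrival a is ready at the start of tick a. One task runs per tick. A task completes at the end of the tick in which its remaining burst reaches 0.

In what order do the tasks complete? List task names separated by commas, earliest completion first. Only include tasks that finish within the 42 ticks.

t=0: queue=[A] q_used=0 → run A
t=1: queue=[A,B] q_used=1 → run A
t=2: queue=[B,D,H] q_used=0 → run B
t=3: queue=[B,D,H,C] q_used=1 → run B
t=4: queue=[B,D,H,C] q_used=2 → run B
t=5: queue=[B,D,H,C] q_used=3 → run B
t=6: queue=[D,H,C,B,F] q_used=0 → run D
t=7: queue=[D,H,C,B,F,G] q_used=1 → run D
t=8: queue=[D,H,C,B,F,G] q_used=2 → run D
t=9: queue=[D,H,C,B,F,G] q_used=3 → run D
t=10: queue=[H,C,B,F,G,D] q_used=0 → run H
t=11: queue=[H,C,B,F,G,D] q_used=1 → run H
t=12: queue=[C,B,F,G,D] q_used=0 → run C
t=13: queue=[C,B,F,G,D] q_used=1 → run C
t=14: queue=[C,B,F,G,D] q_used=2 → run C
t=15: queue=[C,B,F,G,D] q_used=3 → run C
t=16: queue=[B,F,G,D] q_used=0 → run B
t=17: queue=[B,F,G,D] q_used=1 → run B
t=18: queue=[B,F,G,D] q_used=2 → run B
t=19: queue=[F,G,D] q_used=0 → run F
t=20: queue=[F,G,D] q_used=1 → run F
t=21: queue=[F,G,D] q_used=2 → run F
t=22: queue=[F,G,D] q_used=3 → run F
t=23: queue=[G,D,F] q_used=0 → run G
t=24: queue=[G,D,F] q_used=1 → run G
t=25: queue=[G,D,F] q_used=2 → run G
t=26: queue=[G,D,F] q_used=3 → run G
t=27: queue=[D,F,G] q_used=0 → run D
t=28: queue=[F,G] q_used=0 → run F
t=29: queue=[F,G] q_used=1 → run F
t=30: queue=[F,G] q_used=2 → run F
t=31: queue=[F,G] q_used=3 → run F
t=32: queue=[G] q_used=0 → run G
t=33: queue=[G] q_used=1 → run G
t=34: queue=[G] q_used=2 → run G
t=35: (idle)
t=36: (idle)
t=37: (idle)
t=38: (idle)
t=39: (idle)
t=40: (idle)
t=41: (idle)

completion order = A, H, C, B, D, F, G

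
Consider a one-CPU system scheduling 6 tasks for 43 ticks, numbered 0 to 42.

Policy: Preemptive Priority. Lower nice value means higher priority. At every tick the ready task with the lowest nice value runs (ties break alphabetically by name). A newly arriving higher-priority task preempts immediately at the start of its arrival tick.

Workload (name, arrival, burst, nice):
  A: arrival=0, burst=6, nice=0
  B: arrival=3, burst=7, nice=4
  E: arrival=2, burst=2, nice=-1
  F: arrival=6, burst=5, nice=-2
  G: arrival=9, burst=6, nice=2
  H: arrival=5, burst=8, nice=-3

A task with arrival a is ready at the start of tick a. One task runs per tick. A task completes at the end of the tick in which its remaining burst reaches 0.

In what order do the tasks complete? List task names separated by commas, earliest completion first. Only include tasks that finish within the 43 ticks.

t=0: ready={A} → run A
t=1: ready={A} → run A
t=2: ready={A,E} → run E
t=3: ready={A,B,E} → run E
t=4: ready={A,B} → run A
t=5: ready={A,B,H} → run H
t=6: ready={A,B,F,H} → run H
t=7: ready={A,B,F,H} → run H
t=8: ready={A,B,F,H} → run H
t=9: ready={A,B,F,G,H} → run H
t=10: ready={A,B,F,G,H} → run H
t=11: ready={A,B,F,G,H} → run H
t=12: ready={A,B,F,G,H} → run H
t=13: ready={A,B,F,G} → run F
t=14: ready={A,B,F,G} → run F
t=15: ready={A,B,F,G} → run F
t=16: ready={A,B,F,G} → run F
t=17: ready={A,B,F,G} → run F
t=18: ready={A,B,G} → run A
t=19: ready={A,B,G} → run A
t=20: ready={A,B,G} → run A
t=21: ready={B,G} → run G
t=22: ready={B,G} → run G
t=23: ready={B,G} → run G
t=24: ready={B,G} → run G
t=25: ready={B,G} → run G
t=26: ready={B,G} → run G
t=27: ready={B} → run B
t=28: ready={B} → run B
t=29: ready={B} → run B
t=30: ready={B} → run B
t=31: ready={B} → run B
t=32: ready={B} → run B
t=33: ready={B} → run B
t=34: (idle)
t=35: (idle)
t=36: (idle)
t=37: (idle)
t=38: (idle)
t=39: (idle)
t=40: (idle)
t=41: (idle)
t=42: (idle)

completion order = E, H, F, A, G, B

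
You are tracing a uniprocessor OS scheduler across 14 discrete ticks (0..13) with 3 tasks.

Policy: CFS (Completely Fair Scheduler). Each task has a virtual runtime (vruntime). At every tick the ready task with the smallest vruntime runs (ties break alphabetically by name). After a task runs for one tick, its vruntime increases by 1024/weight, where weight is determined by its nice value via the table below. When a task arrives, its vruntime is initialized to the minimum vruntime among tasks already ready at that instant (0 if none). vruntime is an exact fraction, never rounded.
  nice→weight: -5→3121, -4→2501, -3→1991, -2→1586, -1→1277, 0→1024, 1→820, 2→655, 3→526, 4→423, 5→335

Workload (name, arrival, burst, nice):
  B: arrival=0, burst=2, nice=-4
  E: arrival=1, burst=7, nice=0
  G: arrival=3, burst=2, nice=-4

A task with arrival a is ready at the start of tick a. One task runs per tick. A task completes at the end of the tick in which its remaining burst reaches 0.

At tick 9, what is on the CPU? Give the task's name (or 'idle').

running at tick 9 = E

t=0: vr[B=0] → run B
t=1: vr[B=1024/2501 E=1024/2501] → run B
t=2: vr[E=1024/2501] → run E
t=3: vr[E=3525/2501 G=3525/2501] → run E
t=4: vr[E=6026/2501 G=3525/2501] → run G
t=5: vr[E=6026/2501 G=4549/2501] → run G
t=6: vr[E=6026/2501] → run E
t=7: vr[E=8527/2501] → run E
t=8: vr[E=11028/2501] → run E
t=9: vr[E=13529/2501] → run E
t=10: vr[E=16030/2501] → run E
t=11: (idle)
t=12: (idle)
t=13: (idle)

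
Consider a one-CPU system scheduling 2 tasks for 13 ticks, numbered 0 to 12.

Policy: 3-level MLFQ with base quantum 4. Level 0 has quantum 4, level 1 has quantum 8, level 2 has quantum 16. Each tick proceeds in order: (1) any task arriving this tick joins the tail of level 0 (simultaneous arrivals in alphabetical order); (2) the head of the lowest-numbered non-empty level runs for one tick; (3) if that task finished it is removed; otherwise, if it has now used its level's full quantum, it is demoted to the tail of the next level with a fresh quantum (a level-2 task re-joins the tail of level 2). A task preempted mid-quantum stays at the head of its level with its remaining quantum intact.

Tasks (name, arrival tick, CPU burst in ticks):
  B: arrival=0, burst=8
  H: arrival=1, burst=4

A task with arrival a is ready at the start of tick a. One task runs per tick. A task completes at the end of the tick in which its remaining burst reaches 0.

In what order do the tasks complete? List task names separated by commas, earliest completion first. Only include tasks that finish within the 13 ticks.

t=0: L0/L1/L2 = B/-/- → run B
t=1: L0/L1/L2 = BH/-/- → run B
t=2: L0/L1/L2 = BH/-/- → run B
t=3: L0/L1/L2 = BH/-/- → run B
t=4: L0/L1/L2 = H/B/- → run H
t=5: L0/L1/L2 = H/B/- → run H
t=6: L0/L1/L2 = H/B/- → run H
t=7: L0/L1/L2 = H/B/- → run H
t=8: L0/L1/L2 = -/B/- → run B
t=9: L0/L1/L2 = -/B/- → run B
t=10: L0/L1/L2 = -/B/- → run B
t=11: L0/L1/L2 = -/B/- → run B
t=12: (idle)

completion order = H, B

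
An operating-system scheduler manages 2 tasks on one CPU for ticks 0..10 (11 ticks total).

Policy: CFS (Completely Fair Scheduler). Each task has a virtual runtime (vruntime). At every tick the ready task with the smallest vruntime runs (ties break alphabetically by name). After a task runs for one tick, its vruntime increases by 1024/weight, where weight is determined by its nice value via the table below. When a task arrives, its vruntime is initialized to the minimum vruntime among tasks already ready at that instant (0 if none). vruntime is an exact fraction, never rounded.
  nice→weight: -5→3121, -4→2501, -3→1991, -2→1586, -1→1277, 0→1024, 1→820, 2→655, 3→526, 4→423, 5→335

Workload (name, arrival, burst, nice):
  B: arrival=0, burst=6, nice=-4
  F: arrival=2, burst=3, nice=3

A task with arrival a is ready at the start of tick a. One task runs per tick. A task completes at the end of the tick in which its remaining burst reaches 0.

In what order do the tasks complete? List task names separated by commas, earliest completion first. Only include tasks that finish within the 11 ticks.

completion order = B, F

t=0: vr[B=0] → run B
t=1: vr[B=1024/2501] → run B
t=2: vr[B=2048/2501 F=2048/2501] → run B
t=3: vr[B=3072/2501 F=2048/2501] → run F
t=4: vr[B=3072/2501 F=1819136/657763] → run B
t=5: vr[B=4096/2501 F=1819136/657763] → run B
t=6: vr[B=5120/2501 F=1819136/657763] → run B
t=7: vr[F=1819136/657763] → run F
t=8: vr[F=3099648/657763] → run F
t=9: (idle)
t=10: (idle)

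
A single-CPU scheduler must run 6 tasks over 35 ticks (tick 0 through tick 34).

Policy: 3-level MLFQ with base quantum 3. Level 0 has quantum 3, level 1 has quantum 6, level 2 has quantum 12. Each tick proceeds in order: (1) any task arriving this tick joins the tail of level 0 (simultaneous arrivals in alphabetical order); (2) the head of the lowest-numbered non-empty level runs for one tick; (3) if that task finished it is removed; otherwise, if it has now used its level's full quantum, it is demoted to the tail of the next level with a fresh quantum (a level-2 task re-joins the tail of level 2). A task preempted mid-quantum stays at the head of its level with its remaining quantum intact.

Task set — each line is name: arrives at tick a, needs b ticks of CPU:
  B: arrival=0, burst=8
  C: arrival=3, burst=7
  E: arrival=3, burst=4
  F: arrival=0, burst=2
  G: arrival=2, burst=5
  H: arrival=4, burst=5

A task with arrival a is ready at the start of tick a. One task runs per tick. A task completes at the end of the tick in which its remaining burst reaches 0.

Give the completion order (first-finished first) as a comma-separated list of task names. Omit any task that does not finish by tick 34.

completion order = F, B, G, C, E, H

t=0: L0/L1/L2 = BF/-/- → run B
t=1: L0/L1/L2 = BF/-/- → run B
t=2: L0/L1/L2 = BFG/-/- → run B
t=3: L0/L1/L2 = FGCE/B/- → run F
t=4: L0/L1/L2 = FGCEH/B/- → run F
t=5: L0/L1/L2 = GCEH/B/- → run G
t=6: L0/L1/L2 = GCEH/B/- → run G
t=7: L0/L1/L2 = GCEH/B/- → run G
t=8: L0/L1/L2 = CEH/BG/- → run C
t=9: L0/L1/L2 = CEH/BG/- → run C
t=10: L0/L1/L2 = CEH/BG/- → run C
t=11: L0/L1/L2 = EH/BGC/- → run E
t=12: L0/L1/L2 = EH/BGC/- → run E
t=13: L0/L1/L2 = EH/BGC/- → run E
t=14: L0/L1/L2 = H/BGCE/- → run H
t=15: L0/L1/L2 = H/BGCE/- → run H
t=16: L0/L1/L2 = H/BGCE/- → run H
t=17: L0/L1/L2 = -/BGCEH/- → run B
t=18: L0/L1/L2 = -/BGCEH/- → run B
t=19: L0/L1/L2 = -/BGCEH/- → run B
t=20: L0/L1/L2 = -/BGCEH/- → run B
t=21: L0/L1/L2 = -/BGCEH/- → run B
t=22: L0/L1/L2 = -/GCEH/- → run G
t=23: L0/L1/L2 = -/GCEH/- → run G
t=24: L0/L1/L2 = -/CEH/- → run C
t=25: L0/L1/L2 = -/CEH/- → run C
t=26: L0/L1/L2 = -/CEH/- → run C
t=27: L0/L1/L2 = -/CEH/- → run C
t=28: L0/L1/L2 = -/EH/- → run E
t=29: L0/L1/L2 = -/H/- → run H
t=30: L0/L1/L2 = -/H/- → run H
t=31: (idle)
t=32: (idle)
t=33: (idle)
t=34: (idle)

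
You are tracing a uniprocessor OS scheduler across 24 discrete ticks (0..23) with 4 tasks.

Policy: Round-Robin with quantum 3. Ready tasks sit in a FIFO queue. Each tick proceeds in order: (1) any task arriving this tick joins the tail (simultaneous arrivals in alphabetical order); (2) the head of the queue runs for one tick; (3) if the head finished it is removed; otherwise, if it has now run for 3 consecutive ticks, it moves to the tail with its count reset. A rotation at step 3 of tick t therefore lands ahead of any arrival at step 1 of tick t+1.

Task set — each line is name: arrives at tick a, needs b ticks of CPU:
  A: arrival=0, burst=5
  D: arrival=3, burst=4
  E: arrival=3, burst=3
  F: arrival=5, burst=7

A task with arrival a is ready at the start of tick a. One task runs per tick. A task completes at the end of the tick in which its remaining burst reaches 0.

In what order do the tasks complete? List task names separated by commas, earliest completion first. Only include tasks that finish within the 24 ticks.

completion order = A, E, D, F

t=0: queue=[A] q_used=0 → run A
t=1: queue=[A] q_used=1 → run A
t=2: queue=[A] q_used=2 → run A
t=3: queue=[A,D,E] q_used=0 → run A
t=4: queue=[A,D,E] q_used=1 → run A
t=5: queue=[D,E,F] q_used=0 → run D
t=6: queue=[D,E,F] q_used=1 → run D
t=7: queue=[D,E,F] q_used=2 → run D
t=8: queue=[E,F,D] q_used=0 → run E
t=9: queue=[E,F,D] q_used=1 → run E
t=10: queue=[E,F,D] q_used=2 → run E
t=11: queue=[F,D] q_used=0 → run F
t=12: queue=[F,D] q_used=1 → run F
t=13: queue=[F,D] q_used=2 → run F
t=14: queue=[D,F] q_used=0 → run D
t=15: queue=[F] q_used=0 → run F
t=16: queue=[F] q_used=1 → run F
t=17: queue=[F] q_used=2 → run F
t=18: queue=[F] q_used=0 → run F
t=19: (idle)
t=20: (idle)
t=21: (idle)
t=22: (idle)
t=23: (idle)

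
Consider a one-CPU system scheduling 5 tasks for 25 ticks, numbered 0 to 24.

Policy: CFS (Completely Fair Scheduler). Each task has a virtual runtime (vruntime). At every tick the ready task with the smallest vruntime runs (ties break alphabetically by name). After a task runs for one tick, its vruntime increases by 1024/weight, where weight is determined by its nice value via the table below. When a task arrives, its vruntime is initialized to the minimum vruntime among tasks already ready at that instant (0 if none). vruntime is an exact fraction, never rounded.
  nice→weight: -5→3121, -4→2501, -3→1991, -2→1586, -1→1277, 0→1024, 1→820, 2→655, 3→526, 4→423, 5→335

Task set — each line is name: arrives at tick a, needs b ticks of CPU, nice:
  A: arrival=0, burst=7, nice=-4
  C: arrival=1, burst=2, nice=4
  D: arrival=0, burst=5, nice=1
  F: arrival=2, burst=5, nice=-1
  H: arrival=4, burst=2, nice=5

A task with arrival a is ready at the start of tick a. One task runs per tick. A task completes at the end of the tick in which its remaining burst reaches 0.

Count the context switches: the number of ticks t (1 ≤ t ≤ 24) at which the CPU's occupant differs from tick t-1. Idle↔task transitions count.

context switches = 18

t=0: vr[A=0 D=0] → run A
t=1: vr[A=1024/2501 C=0 D=0] → run C
t=2: vr[A=1024/2501 C=1024/423 D=0 F=0] → run D
t=3: vr[A=1024/2501 C=1024/423 D=256/205 F=0] → run F
t=4: vr[A=1024/2501 C=1024/423 D=256/205 F=1024/1277 H=1024/2501] → run A
t=5: vr[A=2048/2501 C=1024/423 D=256/205 F=1024/1277 H=1024/2501] → run H
t=6: vr[A=2048/2501 C=1024/423 D=256/205 F=1024/1277 H=2904064/837835] → run F
t=7: vr[A=2048/2501 C=1024/423 D=256/205 F=2048/1277 H=2904064/837835] → run A
t=8: vr[A=3072/2501 C=1024/423 D=256/205 F=2048/1277 H=2904064/837835] → run A
t=9: vr[A=4096/2501 C=1024/423 D=256/205 F=2048/1277 H=2904064/837835] → run D
t=10: vr[A=4096/2501 C=1024/423 D=512/205 F=2048/1277 H=2904064/837835] → run F
t=11: vr[A=4096/2501 C=1024/423 D=512/205 F=3072/1277 H=2904064/837835] → run A
t=12: vr[A=5120/2501 C=1024/423 D=512/205 F=3072/1277 H=2904064/837835] → run A
t=13: vr[A=6144/2501 C=1024/423 D=512/205 F=3072/1277 H=2904064/837835] → run F
t=14: vr[A=6144/2501 C=1024/423 D=512/205 F=4096/1277 H=2904064/837835] → run C
t=15: vr[A=6144/2501 D=512/205 F=4096/1277 H=2904064/837835] → run A
t=16: vr[D=512/205 F=4096/1277 H=2904064/837835] → run D
t=17: vr[D=768/205 F=4096/1277 H=2904064/837835] → run F
t=18: vr[D=768/205 H=2904064/837835] → run H
t=19: vr[D=768/205] → run D
t=20: vr[D=1024/205] → run D
t=21: (idle)
t=22: (idle)
t=23: (idle)
t=24: (idle)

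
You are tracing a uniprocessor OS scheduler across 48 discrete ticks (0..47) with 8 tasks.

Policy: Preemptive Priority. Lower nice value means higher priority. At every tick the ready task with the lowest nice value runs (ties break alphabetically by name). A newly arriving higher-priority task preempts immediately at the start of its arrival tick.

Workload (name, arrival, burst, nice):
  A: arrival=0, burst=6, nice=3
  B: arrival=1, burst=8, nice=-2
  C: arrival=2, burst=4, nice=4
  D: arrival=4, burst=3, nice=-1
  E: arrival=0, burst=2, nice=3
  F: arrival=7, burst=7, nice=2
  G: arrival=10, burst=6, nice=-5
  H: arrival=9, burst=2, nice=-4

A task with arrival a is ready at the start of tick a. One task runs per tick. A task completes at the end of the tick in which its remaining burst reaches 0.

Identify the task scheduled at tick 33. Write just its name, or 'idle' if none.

t=0: ready={A,E} → run A
t=1: ready={A,B,E} → run B
t=2: ready={A,B,C,E} → run B
t=3: ready={A,B,C,E} → run B
t=4: ready={A,B,C,D,E} → run B
t=5: ready={A,B,C,D,E} → run B
t=6: ready={A,B,C,D,E} → run B
t=7: ready={A,B,C,D,E,F} → run B
t=8: ready={A,B,C,D,E,F} → run B
t=9: ready={A,C,D,E,F,H} → run H
t=10: ready={A,C,D,E,F,G,H} → run G
t=11: ready={A,C,D,E,F,G,H} → run G
t=12: ready={A,C,D,E,F,G,H} → run G
t=13: ready={A,C,D,E,F,G,H} → run G
t=14: ready={A,C,D,E,F,G,H} → run G
t=15: ready={A,C,D,E,F,G,H} → run G
t=16: ready={A,C,D,E,F,H} → run H
t=17: ready={A,C,D,E,F} → run D
t=18: ready={A,C,D,E,F} → run D
t=19: ready={A,C,D,E,F} → run D
t=20: ready={A,C,E,F} → run F
t=21: ready={A,C,E,F} → run F
t=22: ready={A,C,E,F} → run F
t=23: ready={A,C,E,F} → run F
t=24: ready={A,C,E,F} → run F
t=25: ready={A,C,E,F} → run F
t=26: ready={A,C,E,F} → run F
t=27: ready={A,C,E} → run A
t=28: ready={A,C,E} → run A
t=29: ready={A,C,E} → run A
t=30: ready={A,C,E} → run A
t=31: ready={A,C,E} → run A
t=32: ready={C,E} → run E
t=33: ready={C,E} → run E
t=34: ready={C} → run C
t=35: ready={C} → run C
t=36: ready={C} → run C
t=37: ready={C} → run C
t=38: (idle)
t=39: (idle)
t=40: (idle)
t=41: (idle)
t=42: (idle)
t=43: (idle)
t=44: (idle)
t=45: (idle)
t=46: (idle)
t=47: (idle)

running at tick 33 = E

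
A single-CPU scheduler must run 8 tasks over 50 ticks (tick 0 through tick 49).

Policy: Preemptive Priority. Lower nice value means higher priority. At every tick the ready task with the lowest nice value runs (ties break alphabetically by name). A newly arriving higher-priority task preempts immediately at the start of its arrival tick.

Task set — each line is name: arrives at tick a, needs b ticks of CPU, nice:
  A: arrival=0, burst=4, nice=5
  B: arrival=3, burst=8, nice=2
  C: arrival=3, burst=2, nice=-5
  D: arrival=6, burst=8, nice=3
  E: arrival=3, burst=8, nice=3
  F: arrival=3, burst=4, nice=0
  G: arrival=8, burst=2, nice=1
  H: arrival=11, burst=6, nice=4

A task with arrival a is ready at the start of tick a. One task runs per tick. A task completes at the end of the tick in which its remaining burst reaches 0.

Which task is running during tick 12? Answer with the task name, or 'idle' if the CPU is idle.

t=0: ready={A} → run A
t=1: ready={A} → run A
t=2: ready={A} → run A
t=3: ready={A,B,C,E,F} → run C
t=4: ready={A,B,C,E,F} → run C
t=5: ready={A,B,E,F} → run F
t=6: ready={A,B,D,E,F} → run F
t=7: ready={A,B,D,E,F} → run F
t=8: ready={A,B,D,E,F,G} → run F
t=9: ready={A,B,D,E,G} → run G
t=10: ready={A,B,D,E,G} → run G
t=11: ready={A,B,D,E,H} → run B
t=12: ready={A,B,D,E,H} → run B
t=13: ready={A,B,D,E,H} → run B
t=14: ready={A,B,D,E,H} → run B
t=15: ready={A,B,D,E,H} → run B
t=16: ready={A,B,D,E,H} → run B
t=17: ready={A,B,D,E,H} → run B
t=18: ready={A,B,D,E,H} → run B
t=19: ready={A,D,E,H} → run D
t=20: ready={A,D,E,H} → run D
t=21: ready={A,D,E,H} → run D
t=22: ready={A,D,E,H} → run D
t=23: ready={A,D,E,H} → run D
t=24: ready={A,D,E,H} → run D
t=25: ready={A,D,E,H} → run D
t=26: ready={A,D,E,H} → run D
t=27: ready={A,E,H} → run E
t=28: ready={A,E,H} → run E
t=29: ready={A,E,H} → run E
t=30: ready={A,E,H} → run E
t=31: ready={A,E,H} → run E
t=32: ready={A,E,H} → run E
t=33: ready={A,E,H} → run E
t=34: ready={A,E,H} → run E
t=35: ready={A,H} → run H
t=36: ready={A,H} → run H
t=37: ready={A,H} → run H
t=38: ready={A,H} → run H
t=39: ready={A,H} → run H
t=40: ready={A,H} → run H
t=41: ready={A} → run A
t=42: (idle)
t=43: (idle)
t=44: (idle)
t=45: (idle)
t=46: (idle)
t=47: (idle)
t=48: (idle)
t=49: (idle)

running at tick 12 = B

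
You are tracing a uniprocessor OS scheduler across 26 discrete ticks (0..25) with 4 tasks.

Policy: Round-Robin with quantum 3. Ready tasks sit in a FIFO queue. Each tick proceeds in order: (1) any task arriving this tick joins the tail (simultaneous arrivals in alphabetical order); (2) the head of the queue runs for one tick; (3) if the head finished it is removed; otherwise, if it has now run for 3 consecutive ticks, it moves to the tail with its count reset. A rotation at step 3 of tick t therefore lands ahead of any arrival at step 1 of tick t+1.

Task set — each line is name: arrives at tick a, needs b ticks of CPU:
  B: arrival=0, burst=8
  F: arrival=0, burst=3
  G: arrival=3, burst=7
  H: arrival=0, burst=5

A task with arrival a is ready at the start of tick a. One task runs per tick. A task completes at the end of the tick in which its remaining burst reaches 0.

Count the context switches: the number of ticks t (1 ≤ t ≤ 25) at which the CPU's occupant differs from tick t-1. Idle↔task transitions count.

context switches = 8

t=0: queue=[B,F,H] q_used=0 → run B
t=1: queue=[B,F,H] q_used=1 → run B
t=2: queue=[B,F,H] q_used=2 → run B
t=3: queue=[F,H,B,G] q_used=0 → run F
t=4: queue=[F,H,B,G] q_used=1 → run F
t=5: queue=[F,H,B,G] q_used=2 → run F
t=6: queue=[H,B,G] q_used=0 → run H
t=7: queue=[H,B,G] q_used=1 → run H
t=8: queue=[H,B,G] q_used=2 → run H
t=9: queue=[B,G,H] q_used=0 → run B
t=10: queue=[B,G,H] q_used=1 → run B
t=11: queue=[B,G,H] q_used=2 → run B
t=12: queue=[G,H,B] q_used=0 → run G
t=13: queue=[G,H,B] q_used=1 → run G
t=14: queue=[G,H,B] q_used=2 → run G
t=15: queue=[H,B,G] q_used=0 → run H
t=16: queue=[H,B,G] q_used=1 → run H
t=17: queue=[B,G] q_used=0 → run B
t=18: queue=[B,G] q_used=1 → run B
t=19: queue=[G] q_used=0 → run G
t=20: queue=[G] q_used=1 → run G
t=21: queue=[G] q_used=2 → run G
t=22: queue=[G] q_used=0 → run G
t=23: (idle)
t=24: (idle)
t=25: (idle)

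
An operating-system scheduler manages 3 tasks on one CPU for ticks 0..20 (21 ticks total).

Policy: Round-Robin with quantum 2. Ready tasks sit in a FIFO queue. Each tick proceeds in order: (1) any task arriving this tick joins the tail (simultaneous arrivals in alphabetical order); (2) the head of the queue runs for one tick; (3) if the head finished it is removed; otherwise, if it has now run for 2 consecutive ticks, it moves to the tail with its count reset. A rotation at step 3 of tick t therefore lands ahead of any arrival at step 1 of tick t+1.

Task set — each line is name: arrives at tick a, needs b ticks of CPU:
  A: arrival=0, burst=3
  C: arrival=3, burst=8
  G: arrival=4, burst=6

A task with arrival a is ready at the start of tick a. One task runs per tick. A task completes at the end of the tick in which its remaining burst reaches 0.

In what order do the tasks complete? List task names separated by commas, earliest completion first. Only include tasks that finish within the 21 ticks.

t=0: queue=[A] q_used=0 → run A
t=1: queue=[A] q_used=1 → run A
t=2: queue=[A] q_used=0 → run A
t=3: queue=[C] q_used=0 → run C
t=4: queue=[C,G] q_used=1 → run C
t=5: queue=[G,C] q_used=0 → run G
t=6: queue=[G,C] q_used=1 → run G
t=7: queue=[C,G] q_used=0 → run C
t=8: queue=[C,G] q_used=1 → run C
t=9: queue=[G,C] q_used=0 → run G
t=10: queue=[G,C] q_used=1 → run G
t=11: queue=[C,G] q_used=0 → run C
t=12: queue=[C,G] q_used=1 → run C
t=13: queue=[G,C] q_used=0 → run G
t=14: queue=[G,C] q_used=1 → run G
t=15: queue=[C] q_used=0 → run C
t=16: queue=[C] q_used=1 → run C
t=17: (idle)
t=18: (idle)
t=19: (idle)
t=20: (idle)

completion order = A, G, C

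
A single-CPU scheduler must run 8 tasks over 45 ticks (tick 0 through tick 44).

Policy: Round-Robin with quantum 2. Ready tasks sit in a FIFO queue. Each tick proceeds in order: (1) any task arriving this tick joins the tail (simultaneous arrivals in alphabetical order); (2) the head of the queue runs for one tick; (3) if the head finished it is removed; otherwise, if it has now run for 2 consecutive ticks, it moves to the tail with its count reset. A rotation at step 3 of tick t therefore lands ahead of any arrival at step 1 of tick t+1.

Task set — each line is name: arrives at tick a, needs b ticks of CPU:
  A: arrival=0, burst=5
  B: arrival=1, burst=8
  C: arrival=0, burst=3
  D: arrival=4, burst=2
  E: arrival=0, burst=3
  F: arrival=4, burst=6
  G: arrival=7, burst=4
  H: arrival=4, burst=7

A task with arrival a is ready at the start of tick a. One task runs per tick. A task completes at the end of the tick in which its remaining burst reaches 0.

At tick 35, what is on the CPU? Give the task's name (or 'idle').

running at tick 35 = B

t=0: queue=[A,C,E] q_used=0 → run A
t=1: queue=[A,C,E,B] q_used=1 → run A
t=2: queue=[C,E,B,A] q_used=0 → run C
t=3: queue=[C,E,B,A] q_used=1 → run C
t=4: queue=[E,B,A,C,D,F,H] q_used=0 → run E
t=5: queue=[E,B,A,C,D,F,H] q_used=1 → run E
t=6: queue=[B,A,C,D,F,H,E] q_used=0 → run B
t=7: queue=[B,A,C,D,F,H,E,G] q_used=1 → run B
t=8: queue=[A,C,D,F,H,E,G,B] q_used=0 → run A
t=9: queue=[A,C,D,F,H,E,G,B] q_used=1 → run A
t=10: queue=[C,D,F,H,E,G,B,A] q_used=0 → run C
t=11: queue=[D,F,H,E,G,B,A] q_used=0 → run D
t=12: queue=[D,F,H,E,G,B,A] q_used=1 → run D
t=13: queue=[F,H,E,G,B,A] q_used=0 → run F
t=14: queue=[F,H,E,G,B,A] q_used=1 → run F
t=15: queue=[H,E,G,B,A,F] q_used=0 → run H
t=16: queue=[H,E,G,B,A,F] q_used=1 → run H
t=17: queue=[E,G,B,A,F,H] q_used=0 → run E
t=18: queue=[G,B,A,F,H] q_used=0 → run G
t=19: queue=[G,B,A,F,H] q_used=1 → run G
t=20: queue=[B,A,F,H,G] q_used=0 → run B
t=21: queue=[B,A,F,H,G] q_used=1 → run B
t=22: queue=[A,F,H,G,B] q_used=0 → run A
t=23: queue=[F,H,G,B] q_used=0 → run F
t=24: queue=[F,H,G,B] q_used=1 → run F
t=25: queue=[H,G,B,F] q_used=0 → run H
t=26: queue=[H,G,B,F] q_used=1 → run H
t=27: queue=[G,B,F,H] q_used=0 → run G
t=28: queue=[G,B,F,H] q_used=1 → run G
t=29: queue=[B,F,H] q_used=0 → run B
t=30: queue=[B,F,H] q_used=1 → run B
t=31: queue=[F,H,B] q_used=0 → run F
t=32: queue=[F,H,B] q_used=1 → run F
t=33: queue=[H,B] q_used=0 → run H
t=34: queue=[H,B] q_used=1 → run H
t=35: queue=[B,H] q_used=0 → run B
t=36: queue=[B,H] q_used=1 → run B
t=37: queue=[H] q_used=0 → run H
t=38: (idle)
t=39: (idle)
t=40: (idle)
t=41: (idle)
t=42: (idle)
t=43: (idle)
t=44: (idle)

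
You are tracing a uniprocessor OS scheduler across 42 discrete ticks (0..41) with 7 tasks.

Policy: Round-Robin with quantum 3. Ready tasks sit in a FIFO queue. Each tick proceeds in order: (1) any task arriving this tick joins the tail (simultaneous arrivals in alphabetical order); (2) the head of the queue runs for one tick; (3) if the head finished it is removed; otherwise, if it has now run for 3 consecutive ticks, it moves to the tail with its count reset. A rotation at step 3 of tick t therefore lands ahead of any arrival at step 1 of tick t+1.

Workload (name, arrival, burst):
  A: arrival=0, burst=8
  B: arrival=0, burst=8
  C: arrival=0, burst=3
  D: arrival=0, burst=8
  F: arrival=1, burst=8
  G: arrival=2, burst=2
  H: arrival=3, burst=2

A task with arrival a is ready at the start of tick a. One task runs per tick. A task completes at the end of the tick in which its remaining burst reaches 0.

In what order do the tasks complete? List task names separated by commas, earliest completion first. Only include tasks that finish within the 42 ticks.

t=0: queue=[A,B,C,D] q_used=0 → run A
t=1: queue=[A,B,C,D,F] q_used=1 → run A
t=2: queue=[A,B,C,D,F,G] q_used=2 → run A
t=3: queue=[B,C,D,F,G,A,H] q_used=0 → run B
t=4: queue=[B,C,D,F,G,A,H] q_used=1 → run B
t=5: queue=[B,C,D,F,G,A,H] q_used=2 → run B
t=6: queue=[C,D,F,G,A,H,B] q_used=0 → run C
t=7: queue=[C,D,F,G,A,H,B] q_used=1 → run C
t=8: queue=[C,D,F,G,A,H,B] q_used=2 → run C
t=9: queue=[D,F,G,A,H,B] q_used=0 → run D
t=10: queue=[D,F,G,A,H,B] q_used=1 → run D
t=11: queue=[D,F,G,A,H,B] q_used=2 → run D
t=12: queue=[F,G,A,H,B,D] q_used=0 → run F
t=13: queue=[F,G,A,H,B,D] q_used=1 → run F
t=14: queue=[F,G,A,H,B,D] q_used=2 → run F
t=15: queue=[G,A,H,B,D,F] q_used=0 → run G
t=16: queue=[G,A,H,B,D,F] q_used=1 → run G
t=17: queue=[A,H,B,D,F] q_used=0 → run A
t=18: queue=[A,H,B,D,F] q_used=1 → run A
t=19: queue=[A,H,B,D,F] q_used=2 → run A
t=20: queue=[H,B,D,F,A] q_used=0 → run H
t=21: queue=[H,B,D,F,A] q_used=1 → run H
t=22: queue=[B,D,F,A] q_used=0 → run B
t=23: queue=[B,D,F,A] q_used=1 → run B
t=24: queue=[B,D,F,A] q_used=2 → run B
t=25: queue=[D,F,A,B] q_used=0 → run D
t=26: queue=[D,F,A,B] q_used=1 → run D
t=27: queue=[D,F,A,B] q_used=2 → run D
t=28: queue=[F,A,B,D] q_used=0 → run F
t=29: queue=[F,A,B,D] q_used=1 → run F
t=30: queue=[F,A,B,D] q_used=2 → run F
t=31: queue=[A,B,D,F] q_used=0 → run A
t=32: queue=[A,B,D,F] q_used=1 → run A
t=33: queue=[B,D,F] q_used=0 → run B
t=34: queue=[B,D,F] q_used=1 → run B
t=35: queue=[D,F] q_used=0 → run D
t=36: queue=[D,F] q_used=1 → run D
t=37: queue=[F] q_used=0 → run F
t=38: queue=[F] q_used=1 → run F
t=39: (idle)
t=40: (idle)
t=41: (idle)

completion order = C, G, H, A, B, D, F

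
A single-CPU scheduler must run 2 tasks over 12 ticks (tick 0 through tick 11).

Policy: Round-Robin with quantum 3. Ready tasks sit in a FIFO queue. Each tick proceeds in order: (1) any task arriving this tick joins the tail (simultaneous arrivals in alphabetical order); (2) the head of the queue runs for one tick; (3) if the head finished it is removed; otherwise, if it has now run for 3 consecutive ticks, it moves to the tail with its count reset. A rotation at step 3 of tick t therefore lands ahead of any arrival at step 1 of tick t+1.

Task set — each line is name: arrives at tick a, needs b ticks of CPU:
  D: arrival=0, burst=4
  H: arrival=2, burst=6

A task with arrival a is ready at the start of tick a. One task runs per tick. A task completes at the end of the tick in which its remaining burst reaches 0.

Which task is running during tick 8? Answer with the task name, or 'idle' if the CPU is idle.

t=0: queue=[D] q_used=0 → run D
t=1: queue=[D] q_used=1 → run D
t=2: queue=[D,H] q_used=2 → run D
t=3: queue=[H,D] q_used=0 → run H
t=4: queue=[H,D] q_used=1 → run H
t=5: queue=[H,D] q_used=2 → run H
t=6: queue=[D,H] q_used=0 → run D
t=7: queue=[H] q_used=0 → run H
t=8: queue=[H] q_used=1 → run H
t=9: queue=[H] q_used=2 → run H
t=10: (idle)
t=11: (idle)

running at tick 8 = H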